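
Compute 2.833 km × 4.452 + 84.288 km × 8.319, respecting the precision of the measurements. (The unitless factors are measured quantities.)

2.833 × 4.452 = 12.612516 → 12.61 km (4 s.f., last digit at the 10^-2 place).
84.288 × 8.319 = 701.191872 → 701.2 km (4 s.f., last digit at the 10^-1 place).
Sum: 713.804388 km; keep the coarser place, 10^-1.
Result: 713.8 km.

713.8 km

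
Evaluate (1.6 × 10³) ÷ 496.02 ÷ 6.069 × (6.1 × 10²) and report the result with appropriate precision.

(1.6 × 10³) ÷ 496.02 ÷ 6.069 × (6.1 × 10²) = 324.215289875…
Multiplication/division keeps the fewest significant figures: 1.6 × 10³ → 2 s.f., 496.02 → 5 s.f., 6.069 → 4 s.f., 6.1 × 10² → 2 s.f.; limit is 2.
Rounded to 2 significant figures: 3.2 × 10².

3.2 × 10²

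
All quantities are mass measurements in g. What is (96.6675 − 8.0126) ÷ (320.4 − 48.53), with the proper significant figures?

0.3261

96.6675 − 8.0126 = 88.6549, limited to 4 d.p. → 6 s.f.; 320.4 − 48.53 = 271.87, limited to 1 d.p. → 4 s.f.
Carrying full precision, 88.6549 ÷ 271.87 = 0.326092985618…; keep min(6, 4) = 4 s.f.
Rounded to 4 significant figures: 0.3261.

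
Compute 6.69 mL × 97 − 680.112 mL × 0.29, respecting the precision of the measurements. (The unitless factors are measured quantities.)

6.69 × 97 = 648.93 → 6.5 × 10² mL (2 s.f., last digit at the 10^1 place).
680.112 × 0.29 = 197.23248 → 2.0 × 10² mL (2 s.f., last digit at the 10^1 place).
Difference: 451.69752 mL; keep the coarser place, 10^1.
Result: 4.5 × 10² mL.

4.5 × 10² mL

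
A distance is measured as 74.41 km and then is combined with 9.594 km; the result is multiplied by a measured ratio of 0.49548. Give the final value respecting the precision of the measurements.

41.62 km

74.41 km + 9.594 km = 84.004 km; the sum is limited to 2 decimal places (4 s.f.).
Carrying full precision, 84.004 × 0.49548 = 41.62230192 km; 0.49548 has 5 s.f., so the result keeps min(4, 5) = 4 s.f.
Rounded to 4 significant figures: 41.62 km.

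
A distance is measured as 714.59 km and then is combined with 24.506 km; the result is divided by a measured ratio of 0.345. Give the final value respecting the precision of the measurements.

714.59 km + 24.506 km = 739.096 km; the sum is limited to 2 decimal places (5 s.f.).
Carrying full precision, 739.096 ÷ 0.345 = 2142.30724638… km; 0.345 has 3 s.f., so the result keeps min(5, 3) = 3 s.f.
Rounded to 3 significant figures: 2.14 × 10^3 km.

2.14 × 10^3 km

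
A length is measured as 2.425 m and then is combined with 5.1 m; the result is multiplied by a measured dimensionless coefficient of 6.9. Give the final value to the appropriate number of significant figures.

2.425 m + 5.1 m = 7.525 m; the sum is limited to 1 decimal place (2 s.f.).
Carrying full precision, 7.525 × 6.9 = 51.9225 m; 6.9 has 2 s.f., so the result keeps min(2, 2) = 2 s.f.
Rounded to 2 significant figures: 52 m.

52 m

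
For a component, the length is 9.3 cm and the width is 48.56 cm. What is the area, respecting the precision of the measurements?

area = 9.3 cm × 48.56 cm = 451.608 cm².
9.3 has 2 significant figures; 48.56 has 4.
Division/multiplication keeps the fewest: 2 significant figures.
Rounded: 4.5 × 10^2 cm².

4.5 × 10^2 cm²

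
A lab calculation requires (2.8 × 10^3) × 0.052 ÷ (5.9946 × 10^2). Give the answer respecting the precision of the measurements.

(2.8 × 10^3) × 0.052 ÷ (5.9946 × 10^2) = 0.242885263404…
Multiplication/division keeps the fewest significant figures: 2.8 × 10^3 → 2 s.f., 0.052 → 2 s.f., 5.9946 × 10^2 → 5 s.f.; limit is 2.
Rounded to 2 significant figures: 0.24.

0.24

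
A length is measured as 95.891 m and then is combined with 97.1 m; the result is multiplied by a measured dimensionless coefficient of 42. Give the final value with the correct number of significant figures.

8.1 × 10³ m

95.891 m + 97.1 m = 192.991 m; the sum is limited to 1 decimal place (4 s.f.).
Carrying full precision, 192.991 × 42 = 8105.622 m; 42 has 2 s.f., so the result keeps min(4, 2) = 2 s.f.
Rounded to 2 significant figures: 8.1 × 10³ m.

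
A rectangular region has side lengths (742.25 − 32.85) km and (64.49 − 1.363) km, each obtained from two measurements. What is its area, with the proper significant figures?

742.25 − 32.85 = 709.40, limited to 2 d.p. → 5 s.f.; 64.49 − 1.363 = 63.127, limited to 2 d.p. → 4 s.f.
Carrying full precision, 709.40 × 63.127 = 44782.2938; keep min(5, 4) = 4 s.f.
Rounded to 4 significant figures: 4.478 × 10⁴ km².

4.478 × 10⁴ km²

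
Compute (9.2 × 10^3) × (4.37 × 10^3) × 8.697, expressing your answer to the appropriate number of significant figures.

(9.2 × 10^3) × (4.37 × 10^3) × 8.697 = 349654188
Multiplication/division keeps the fewest significant figures: 9.2 × 10^3 → 2 s.f., 4.37 × 10^3 → 3 s.f., 8.697 → 4 s.f.; limit is 2.
Rounded to 2 significant figures: 3.5 × 10^8.

3.5 × 10^8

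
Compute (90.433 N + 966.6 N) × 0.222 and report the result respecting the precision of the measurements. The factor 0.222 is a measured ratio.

235 N

90.433 N + 966.6 N = 1057.033 N; the sum is limited to 1 decimal place (5 s.f.).
Carrying full precision, 1057.033 × 0.222 = 234.661326 N; 0.222 has 3 s.f., so the result keeps min(5, 3) = 3 s.f.
Rounded to 3 significant figures: 235 N.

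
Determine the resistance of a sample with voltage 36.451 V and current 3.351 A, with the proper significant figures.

10.88 Ω

resistance = 36.451 V ÷ 3.351 A = 10.8776484631… Ω.
36.451 has 5 significant figures; 3.351 has 4.
Division/multiplication keeps the fewest: 4 significant figures.
Rounded: 10.88 Ω.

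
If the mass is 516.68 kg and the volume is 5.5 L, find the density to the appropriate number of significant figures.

94 kg/L

density = 516.68 kg ÷ 5.5 L = 93.9418181818… kg/L.
516.68 has 5 significant figures; 5.5 has 2.
Division/multiplication keeps the fewest: 2 significant figures.
Rounded: 94 kg/L.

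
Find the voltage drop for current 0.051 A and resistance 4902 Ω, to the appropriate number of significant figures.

voltage drop = 0.051 A × 4902 Ω = 250.002 V.
0.051 has 2 significant figures; 4902 has 4.
Division/multiplication keeps the fewest: 2 significant figures.
Rounded: 2.5 × 10² V.

2.5 × 10² V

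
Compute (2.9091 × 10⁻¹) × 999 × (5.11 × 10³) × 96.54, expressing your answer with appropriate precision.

1.43 × 10⁸

(2.9091 × 10⁻¹) × 999 × (5.11 × 10³) × 96.54 = 143368035.107…
Multiplication/division keeps the fewest significant figures: 2.9091 × 10⁻¹ → 5 s.f., 999 → 3 s.f., 5.11 × 10³ → 3 s.f., 96.54 → 4 s.f.; limit is 3.
Rounded to 3 significant figures: 1.43 × 10⁸.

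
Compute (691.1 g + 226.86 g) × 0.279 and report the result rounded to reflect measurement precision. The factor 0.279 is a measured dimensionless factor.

691.1 g + 226.86 g = 917.96 g; the sum is limited to 1 decimal place (4 s.f.).
Carrying full precision, 917.96 × 0.279 = 256.11084 g; 0.279 has 3 s.f., so the result keeps min(4, 3) = 3 s.f.
Rounded to 3 significant figures: 256 g.

256 g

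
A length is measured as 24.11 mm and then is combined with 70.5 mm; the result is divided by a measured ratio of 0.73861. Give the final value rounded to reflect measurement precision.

24.11 mm + 70.5 mm = 94.61 mm; the sum is limited to 1 decimal place (3 s.f.).
Carrying full precision, 94.61 ÷ 0.73861 = 128.091956513… mm; 0.73861 has 5 s.f., so the result keeps min(3, 5) = 3 s.f.
Rounded to 3 significant figures: 128 mm.

128 mm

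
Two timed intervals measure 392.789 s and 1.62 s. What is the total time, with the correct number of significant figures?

392.789 s + 1.62 s = 394.409 s.
Addition/subtraction keeps the fewest decimal places: 392.789 → 3 decimal places, 1.62 → 2 decimal places; limit is 2.
Rounded to 2 decimal places: 3.9441 × 10^2 s.

3.9441 × 10^2 s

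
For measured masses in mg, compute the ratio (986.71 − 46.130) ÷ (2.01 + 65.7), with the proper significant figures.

13.9

986.71 − 46.130 = 940.580, limited to 2 d.p. → 5 s.f.; 2.01 + 65.7 = 67.71, limited to 1 d.p. → 3 s.f.
Carrying full precision, 940.580 ÷ 67.71 = 13.8913011372…; keep min(5, 3) = 3 s.f.
Rounded to 3 significant figures: 13.9.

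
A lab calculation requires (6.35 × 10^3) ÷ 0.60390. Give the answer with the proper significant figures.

1.05 × 10^4

(6.35 × 10^3) ÷ 0.60390 = 10514.9859248…
Multiplication/division keeps the fewest significant figures: 6.35 × 10^3 → 3 s.f., 0.60390 → 5 s.f.; limit is 3.
Rounded to 3 significant figures: 1.05 × 10^4.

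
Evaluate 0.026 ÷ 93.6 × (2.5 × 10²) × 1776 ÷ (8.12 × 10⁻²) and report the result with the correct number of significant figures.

0.026 ÷ 93.6 × (2.5 × 10²) × 1776 ÷ (8.12 × 10⁻²) = 1518.88341544…
Multiplication/division keeps the fewest significant figures: 0.026 → 2 s.f., 93.6 → 3 s.f., 2.5 × 10² → 2 s.f., 1776 → 4 s.f., 8.12 × 10⁻² → 3 s.f.; limit is 2.
Rounded to 2 significant figures: 1.5 × 10³.

1.5 × 10³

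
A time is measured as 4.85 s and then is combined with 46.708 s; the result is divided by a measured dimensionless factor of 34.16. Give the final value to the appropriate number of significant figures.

4.85 s + 46.708 s = 51.558 s; the sum is limited to 2 decimal places (4 s.f.).
Carrying full precision, 51.558 ÷ 34.16 = 1.50930913349… s; 34.16 has 4 s.f., so the result keeps min(4, 4) = 4 s.f.
Rounded to 4 significant figures: 1.509 s.

1.509 s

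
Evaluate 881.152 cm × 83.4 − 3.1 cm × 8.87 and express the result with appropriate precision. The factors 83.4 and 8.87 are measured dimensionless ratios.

881.152 × 83.4 = 73488.0768 → 7.35 × 10⁴ cm (3 s.f., last digit at the 10^2 place).
3.1 × 8.87 = 27.497 → 27 cm (2 s.f., last digit at the 10^0 place).
Difference: 73460.5798 cm; keep the coarser place, 10^2.
Result: 7.35 × 10⁴ cm.

7.35 × 10⁴ cm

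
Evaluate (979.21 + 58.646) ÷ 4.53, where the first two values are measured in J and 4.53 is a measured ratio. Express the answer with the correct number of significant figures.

229 J

979.21 J + 58.646 J = 1037.856 J; the sum is limited to 2 decimal places (6 s.f.).
Carrying full precision, 1037.856 ÷ 4.53 = 229.107284768… J; 4.53 has 3 s.f., so the result keeps min(6, 3) = 3 s.f.
Rounded to 3 significant figures: 229 J.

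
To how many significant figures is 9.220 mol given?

4

9.220: trailing zeros after a decimal point are significant.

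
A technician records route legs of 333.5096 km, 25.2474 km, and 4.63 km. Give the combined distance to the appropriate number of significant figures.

333.5096 km + 25.2474 km + 4.63 km = 363.3870 km.
Addition/subtraction keeps the fewest decimal places: 333.5096 → 4 decimal places, 25.2474 → 4 decimal places, 4.63 → 2 decimal places; limit is 2.
Rounded to 2 decimal places: 363.39 km.

363.39 km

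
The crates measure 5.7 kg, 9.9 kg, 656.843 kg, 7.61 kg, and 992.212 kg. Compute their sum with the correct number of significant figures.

1672.3 kg

5.7 kg + 9.9 kg + 656.843 kg + 7.61 kg + 992.212 kg = 1672.265 kg.
Addition/subtraction keeps the fewest decimal places: 5.7 → 1 decimal place, 9.9 → 1 decimal place, 656.843 → 3 decimal places, 7.61 → 2 decimal places, 992.212 → 3 decimal places; limit is 1.
Rounded to 1 decimal place: 1672.3 kg.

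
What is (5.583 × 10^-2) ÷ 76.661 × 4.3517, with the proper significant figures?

0.003169

(5.583 × 10^-2) ÷ 76.661 × 4.3517 = 0.00316921786828…
Multiplication/division keeps the fewest significant figures: 5.583 × 10^-2 → 4 s.f., 76.661 → 5 s.f., 4.3517 → 5 s.f.; limit is 4.
Rounded to 4 significant figures: 0.003169.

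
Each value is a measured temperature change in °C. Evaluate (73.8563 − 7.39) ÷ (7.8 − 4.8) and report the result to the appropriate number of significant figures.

22

73.8563 − 7.39 = 66.4663, limited to 2 d.p. → 4 s.f.; 7.8 − 4.8 = 3.0, limited to 1 d.p. → 2 s.f.
Carrying full precision, 66.4663 ÷ 3.0 = 22.1554333333…; keep min(4, 2) = 2 s.f.
Rounded to 2 significant figures: 22.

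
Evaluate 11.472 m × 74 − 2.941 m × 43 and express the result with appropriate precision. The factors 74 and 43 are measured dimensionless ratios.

11.472 × 74 = 848.928 → 8.5 × 10^2 m (2 s.f., last digit at the 10^1 place).
2.941 × 43 = 126.463 → 1.3 × 10^2 m (2 s.f., last digit at the 10^1 place).
Difference: 722.465 m; keep the coarser place, 10^1.
Result: 7.2 × 10^2 m.

7.2 × 10^2 m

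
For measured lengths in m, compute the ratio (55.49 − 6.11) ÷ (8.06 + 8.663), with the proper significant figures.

55.49 − 6.11 = 49.38, limited to 2 d.p. → 4 s.f.; 8.06 + 8.663 = 16.723, limited to 2 d.p. → 4 s.f.
Carrying full precision, 49.38 ÷ 16.723 = 2.95281947019…; keep min(4, 4) = 4 s.f.
Rounded to 4 significant figures: 2.953.

2.953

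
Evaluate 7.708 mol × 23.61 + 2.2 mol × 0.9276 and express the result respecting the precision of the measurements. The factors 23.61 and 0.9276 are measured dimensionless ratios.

184.0 mol

7.708 × 23.61 = 181.98588 → 182.0 mol (4 s.f., last digit at the 10^-1 place).
2.2 × 0.9276 = 2.04072 → 2.0 mol (2 s.f., last digit at the 10^-1 place).
Sum: 184.0266 mol; keep the coarser place, 10^-1.
Result: 184.0 mol.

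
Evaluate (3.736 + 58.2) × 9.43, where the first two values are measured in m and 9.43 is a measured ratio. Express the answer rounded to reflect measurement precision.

584 m

3.736 m + 58.2 m = 61.936 m; the sum is limited to 1 decimal place (3 s.f.).
Carrying full precision, 61.936 × 9.43 = 584.05648 m; 9.43 has 3 s.f., so the result keeps min(3, 3) = 3 s.f.
Rounded to 3 significant figures: 584 m.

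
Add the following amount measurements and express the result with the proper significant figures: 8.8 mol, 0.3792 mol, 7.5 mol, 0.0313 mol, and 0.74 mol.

17.5 mol

8.8 mol + 0.3792 mol + 7.5 mol + 0.0313 mol + 0.74 mol = 17.4505 mol.
Addition/subtraction keeps the fewest decimal places: 8.8 → 1 decimal place, 0.3792 → 4 decimal places, 7.5 → 1 decimal place, 0.0313 → 4 decimal places, 0.74 → 2 decimal places; limit is 1.
Rounded to 1 decimal place: 17.5 mol.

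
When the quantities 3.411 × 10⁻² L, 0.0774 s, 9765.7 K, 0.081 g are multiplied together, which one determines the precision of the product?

3.411 × 10⁻² L → 4 s.f.; 0.0774 s → 3 s.f.; 9765.7 K → 5 s.f.; 0.081 g → 2 s.f.
The fewest is 2 significant figures, from 0.081 g.

0.081 g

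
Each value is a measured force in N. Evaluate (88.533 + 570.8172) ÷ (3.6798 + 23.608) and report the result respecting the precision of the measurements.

88.533 + 570.8172 = 659.3502, limited to 3 d.p. → 6 s.f.; 3.6798 + 23.608 = 27.2878, limited to 3 d.p. → 5 s.f.
Carrying full precision, 659.3502 ÷ 27.2878 = 24.1628200148…; keep min(6, 5) = 5 s.f.
Rounded to 5 significant figures: 24.163.

24.163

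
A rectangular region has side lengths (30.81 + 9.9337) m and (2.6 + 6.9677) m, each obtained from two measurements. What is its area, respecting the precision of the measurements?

3.9 × 10² m²

30.81 + 9.9337 = 40.7437, limited to 2 d.p. → 4 s.f.; 2.6 + 6.9677 = 9.5677, limited to 1 d.p. → 2 s.f.
Carrying full precision, 40.7437 × 9.5677 = 389.82349849; keep min(4, 2) = 2 s.f.
Rounded to 2 significant figures: 3.9 × 10² m².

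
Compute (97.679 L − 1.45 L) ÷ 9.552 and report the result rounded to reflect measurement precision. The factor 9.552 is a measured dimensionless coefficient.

97.679 L − 1.45 L = 96.229 L; the difference is limited to 2 decimal places (4 s.f.).
Carrying full precision, 96.229 ÷ 9.552 = 10.0742252931… L; 9.552 has 4 s.f., so the result keeps min(4, 4) = 4 s.f.
Rounded to 4 significant figures: 10.07 L.

10.07 L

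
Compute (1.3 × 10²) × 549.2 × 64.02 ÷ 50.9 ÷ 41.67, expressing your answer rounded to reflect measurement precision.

2.2 × 10³

(1.3 × 10²) × 549.2 × 64.02 ÷ 50.9 ÷ 41.67 = 2155.00492927…
Multiplication/division keeps the fewest significant figures: 1.3 × 10² → 2 s.f., 549.2 → 4 s.f., 64.02 → 4 s.f., 50.9 → 3 s.f., 41.67 → 4 s.f.; limit is 2.
Rounded to 2 significant figures: 2.2 × 10³.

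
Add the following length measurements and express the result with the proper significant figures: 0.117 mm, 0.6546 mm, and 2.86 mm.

0.117 mm + 0.6546 mm + 2.86 mm = 3.6316 mm.
Addition/subtraction keeps the fewest decimal places: 0.117 → 3 decimal places, 0.6546 → 4 decimal places, 2.86 → 2 decimal places; limit is 2.
Rounded to 2 decimal places: 3.63 mm.

3.63 mm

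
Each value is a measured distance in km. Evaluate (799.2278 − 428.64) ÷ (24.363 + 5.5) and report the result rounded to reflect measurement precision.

799.2278 − 428.64 = 370.5878, limited to 2 d.p. → 5 s.f.; 24.363 + 5.5 = 29.863, limited to 1 d.p. → 3 s.f.
Carrying full precision, 370.5878 ÷ 29.863 = 12.4095971604…; keep min(5, 3) = 3 s.f.
Rounded to 3 significant figures: 12.4.

12.4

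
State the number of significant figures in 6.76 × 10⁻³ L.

6.76 × 10⁻³: in scientific notation every digit of the coefficient is significant.

3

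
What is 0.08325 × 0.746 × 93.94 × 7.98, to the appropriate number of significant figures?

0.08325 × 0.746 × 93.94 × 7.98 = 46.5560919054
Multiplication/division keeps the fewest significant figures: 0.08325 → 4 s.f., 0.746 → 3 s.f., 93.94 → 4 s.f., 7.98 → 3 s.f.; limit is 3.
Rounded to 3 significant figures: 46.6.

46.6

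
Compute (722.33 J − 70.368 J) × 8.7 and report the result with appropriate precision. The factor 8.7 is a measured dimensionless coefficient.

722.33 J − 70.368 J = 651.962 J; the difference is limited to 2 decimal places (5 s.f.).
Carrying full precision, 651.962 × 8.7 = 5672.0694 J; 8.7 has 2 s.f., so the result keeps min(5, 2) = 2 s.f.
Rounded to 2 significant figures: 5.7 × 10^3 J.

5.7 × 10^3 J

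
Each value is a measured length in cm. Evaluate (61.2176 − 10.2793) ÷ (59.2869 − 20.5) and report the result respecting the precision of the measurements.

1.31

61.2176 − 10.2793 = 50.9383, limited to 4 d.p. → 6 s.f.; 59.2869 − 20.5 = 38.7869, limited to 1 d.p. → 3 s.f.
Carrying full precision, 50.9383 ÷ 38.7869 = 1.31328618683…; keep min(6, 3) = 3 s.f.
Rounded to 3 significant figures: 1.31.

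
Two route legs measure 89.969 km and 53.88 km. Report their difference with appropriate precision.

36.09 km

89.969 km − 53.88 km = 36.089 km.
Addition/subtraction keeps the fewest decimal places: 89.969 → 3 decimal places, 53.88 → 2 decimal places; limit is 2.
Rounded to 2 decimal places: 36.09 km.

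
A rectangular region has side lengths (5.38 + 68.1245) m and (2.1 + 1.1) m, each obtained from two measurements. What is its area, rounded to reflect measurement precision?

5.38 + 68.1245 = 73.5045, limited to 2 d.p. → 4 s.f.; 2.1 + 1.1 = 3.2, limited to 1 d.p. → 2 s.f.
Carrying full precision, 73.5045 × 3.2 = 235.2144; keep min(4, 2) = 2 s.f.
Rounded to 2 significant figures: 2.4 × 10^2 m².

2.4 × 10^2 m²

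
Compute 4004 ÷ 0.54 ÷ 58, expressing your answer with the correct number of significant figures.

4004 ÷ 0.54 ÷ 58 = 127.841634738…
Multiplication/division keeps the fewest significant figures: 4004 → 4 s.f., 0.54 → 2 s.f., 58 → 2 s.f.; limit is 2.
Rounded to 2 significant figures: 1.3 × 10².

1.3 × 10²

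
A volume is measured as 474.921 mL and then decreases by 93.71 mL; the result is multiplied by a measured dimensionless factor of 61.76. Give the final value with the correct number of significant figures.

2.354 × 10⁴ mL

474.921 mL − 93.71 mL = 381.211 mL; the difference is limited to 2 decimal places (5 s.f.).
Carrying full precision, 381.211 × 61.76 = 23543.59136 mL; 61.76 has 4 s.f., so the result keeps min(5, 4) = 4 s.f.
Rounded to 4 significant figures: 2.354 × 10⁴ mL.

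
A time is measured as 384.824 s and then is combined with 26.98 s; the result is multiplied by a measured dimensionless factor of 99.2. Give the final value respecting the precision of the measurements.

384.824 s + 26.98 s = 411.804 s; the sum is limited to 2 decimal places (5 s.f.).
Carrying full precision, 411.804 × 99.2 = 40850.9568 s; 99.2 has 3 s.f., so the result keeps min(5, 3) = 3 s.f.
Rounded to 3 significant figures: 4.09 × 10^4 s.

4.09 × 10^4 s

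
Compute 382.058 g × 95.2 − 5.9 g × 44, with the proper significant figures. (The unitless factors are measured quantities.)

382.058 × 95.2 = 36371.9216 → 3.64 × 10^4 g (3 s.f., last digit at the 10^2 place).
5.9 × 44 = 259.6 → 2.6 × 10^2 g (2 s.f., last digit at the 10^1 place).
Difference: 36112.3216 g; keep the coarser place, 10^2.
Result: 3.61 × 10^4 g.

3.61 × 10^4 g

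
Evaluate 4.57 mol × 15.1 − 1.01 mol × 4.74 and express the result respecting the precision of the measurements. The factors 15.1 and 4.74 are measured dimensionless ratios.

4.57 × 15.1 = 69.007 → 69.0 mol (3 s.f., last digit at the 10^-1 place).
1.01 × 4.74 = 4.7874 → 4.79 mol (3 s.f., last digit at the 10^-2 place).
Difference: 64.2196 mol; keep the coarser place, 10^-1.
Result: 64.2 mol.

64.2 mol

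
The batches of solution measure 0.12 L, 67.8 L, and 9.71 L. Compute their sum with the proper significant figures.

0.12 L + 67.8 L + 9.71 L = 77.63 L.
Addition/subtraction keeps the fewest decimal places: 0.12 → 2 decimal places, 67.8 → 1 decimal place, 9.71 → 2 decimal places; limit is 1.
Rounded to 1 decimal place: 77.6 L.

77.6 L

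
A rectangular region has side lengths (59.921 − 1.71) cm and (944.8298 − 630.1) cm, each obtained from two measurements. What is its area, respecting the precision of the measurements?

59.921 − 1.71 = 58.211, limited to 2 d.p. → 4 s.f.; 944.8298 − 630.1 = 314.7298, limited to 1 d.p. → 4 s.f.
Carrying full precision, 58.211 × 314.7298 = 18320.7363878; keep min(4, 4) = 4 s.f.
Rounded to 4 significant figures: 1.832 × 10⁴ cm².

1.832 × 10⁴ cm²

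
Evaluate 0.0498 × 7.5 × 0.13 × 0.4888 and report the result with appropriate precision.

0.0498 × 7.5 × 0.13 × 0.4888 = 0.023733684
Multiplication/division keeps the fewest significant figures: 0.0498 → 3 s.f., 7.5 → 2 s.f., 0.13 → 2 s.f., 0.4888 → 4 s.f.; limit is 2.
Rounded to 2 significant figures: 0.024.

0.024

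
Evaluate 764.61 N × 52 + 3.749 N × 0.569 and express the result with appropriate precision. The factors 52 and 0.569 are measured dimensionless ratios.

4.0 × 10⁴ N

764.61 × 52 = 39759.72 → 4.0 × 10⁴ N (2 s.f., last digit at the 10^3 place).
3.749 × 0.569 = 2.133181 → 2.13 N (3 s.f., last digit at the 10^-2 place).
Sum: 39761.853181 N; keep the coarser place, 10^3.
Result: 4.0 × 10⁴ N.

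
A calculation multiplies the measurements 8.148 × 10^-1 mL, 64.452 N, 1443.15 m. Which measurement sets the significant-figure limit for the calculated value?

8.148 × 10^-1 mL

8.148 × 10^-1 mL → 4 s.f.; 64.452 N → 5 s.f.; 1443.15 m → 6 s.f.
The fewest is 4 significant figures, from 8.148 × 10^-1 mL.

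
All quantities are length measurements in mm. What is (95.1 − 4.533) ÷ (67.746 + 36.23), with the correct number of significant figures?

95.1 − 4.533 = 90.567, limited to 1 d.p. → 3 s.f.; 67.746 + 36.23 = 103.976, limited to 2 d.p. → 5 s.f.
Carrying full precision, 90.567 ÷ 103.976 = 0.871037547126…; keep min(3, 5) = 3 s.f.
Rounded to 3 significant figures: 0.871.

0.871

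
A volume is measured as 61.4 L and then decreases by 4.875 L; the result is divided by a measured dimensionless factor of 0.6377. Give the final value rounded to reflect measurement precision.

88.6 L

61.4 L − 4.875 L = 56.525 L; the difference is limited to 1 decimal place (3 s.f.).
Carrying full precision, 56.525 ÷ 0.6377 = 88.6388583974… L; 0.6377 has 4 s.f., so the result keeps min(3, 4) = 3 s.f.
Rounded to 3 significant figures: 88.6 L.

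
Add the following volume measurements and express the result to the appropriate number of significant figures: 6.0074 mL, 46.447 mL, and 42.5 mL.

95.0 mL

6.0074 mL + 46.447 mL + 42.5 mL = 94.9544 mL.
Addition/subtraction keeps the fewest decimal places: 6.0074 → 4 decimal places, 46.447 → 3 decimal places, 42.5 → 1 decimal place; limit is 1.
Rounded to 1 decimal place: 95.0 mL.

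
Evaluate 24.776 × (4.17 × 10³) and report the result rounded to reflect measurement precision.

1.03 × 10⁵

24.776 × (4.17 × 10³) = 103315.92
Multiplication/division keeps the fewest significant figures: 24.776 → 5 s.f., 4.17 × 10³ → 3 s.f.; limit is 3.
Rounded to 3 significant figures: 1.03 × 10⁵.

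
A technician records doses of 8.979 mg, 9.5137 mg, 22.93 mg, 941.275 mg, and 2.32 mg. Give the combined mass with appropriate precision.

985.02 mg

8.979 mg + 9.5137 mg + 22.93 mg + 941.275 mg + 2.32 mg = 985.0177 mg.
Addition/subtraction keeps the fewest decimal places: 8.979 → 3 decimal places, 9.5137 → 4 decimal places, 22.93 → 2 decimal places, 941.275 → 3 decimal places, 2.32 → 2 decimal places; limit is 2.
Rounded to 2 decimal places: 985.02 mg.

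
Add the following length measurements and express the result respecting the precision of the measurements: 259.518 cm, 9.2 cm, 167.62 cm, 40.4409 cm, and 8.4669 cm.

4.852 × 10² cm

259.518 cm + 9.2 cm + 167.62 cm + 40.4409 cm + 8.4669 cm = 485.2458 cm.
Addition/subtraction keeps the fewest decimal places: 259.518 → 3 decimal places, 9.2 → 1 decimal place, 167.62 → 2 decimal places, 40.4409 → 4 decimal places, 8.4669 → 4 decimal places; limit is 1.
Rounded to 1 decimal place: 4.852 × 10² cm.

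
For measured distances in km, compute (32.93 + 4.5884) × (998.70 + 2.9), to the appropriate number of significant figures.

3.758 × 10^4 km²

32.93 + 4.5884 = 37.5184, limited to 2 d.p. → 4 s.f.; 998.70 + 2.9 = 1001.60, limited to 1 d.p. → 5 s.f.
Carrying full precision, 37.5184 × 1001.60 = 37578.42944; keep min(4, 5) = 4 s.f.
Rounded to 4 significant figures: 3.758 × 10^4 km².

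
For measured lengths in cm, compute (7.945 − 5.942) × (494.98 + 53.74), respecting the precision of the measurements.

7.945 − 5.942 = 2.003, limited to 3 d.p. → 4 s.f.; 494.98 + 53.74 = 548.72, limited to 2 d.p. → 5 s.f.
Carrying full precision, 2.003 × 548.72 = 1099.08616; keep min(4, 5) = 4 s.f.
Rounded to 4 significant figures: 1099 cm².

1099 cm²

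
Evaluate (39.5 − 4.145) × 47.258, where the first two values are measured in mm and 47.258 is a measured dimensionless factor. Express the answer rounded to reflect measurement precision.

1.67 × 10³ mm

39.5 mm − 4.145 mm = 35.355 mm; the difference is limited to 1 decimal place (3 s.f.).
Carrying full precision, 35.355 × 47.258 = 1670.80659 mm; 47.258 has 5 s.f., so the result keeps min(3, 5) = 3 s.f.
Rounded to 3 significant figures: 1.67 × 10³ mm.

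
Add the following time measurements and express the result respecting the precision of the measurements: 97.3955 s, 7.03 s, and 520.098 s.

6.2452 × 10² s

97.3955 s + 7.03 s + 520.098 s = 624.5235 s.
Addition/subtraction keeps the fewest decimal places: 97.3955 → 4 decimal places, 7.03 → 2 decimal places, 520.098 → 3 decimal places; limit is 2.
Rounded to 2 decimal places: 6.2452 × 10² s.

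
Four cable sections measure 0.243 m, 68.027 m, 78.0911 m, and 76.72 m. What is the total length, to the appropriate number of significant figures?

223.08 m

0.243 m + 68.027 m + 78.0911 m + 76.72 m = 223.0811 m.
Addition/subtraction keeps the fewest decimal places: 0.243 → 3 decimal places, 68.027 → 3 decimal places, 78.0911 → 4 decimal places, 76.72 → 2 decimal places; limit is 2.
Rounded to 2 decimal places: 223.08 m.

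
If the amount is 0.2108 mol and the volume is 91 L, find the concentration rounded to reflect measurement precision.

concentration = 0.2108 mol ÷ 91 L = 0.00231648351648… mol/L.
0.2108 has 4 significant figures; 91 has 2.
Division/multiplication keeps the fewest: 2 significant figures.
Rounded: 0.0023 mol/L.

0.0023 mol/L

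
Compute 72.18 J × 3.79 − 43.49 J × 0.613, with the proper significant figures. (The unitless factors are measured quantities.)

247 J

72.18 × 3.79 = 273.5622 → 274 J (3 s.f., last digit at the 10^0 place).
43.49 × 0.613 = 26.65937 → 26.7 J (3 s.f., last digit at the 10^-1 place).
Difference: 246.90283 J; keep the coarser place, 10^0.
Result: 247 J.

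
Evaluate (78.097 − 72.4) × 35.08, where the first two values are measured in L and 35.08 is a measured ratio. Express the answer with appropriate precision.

78.097 L − 72.4 L = 5.697 L; the difference is limited to 1 decimal place (2 s.f.).
Carrying full precision, 5.697 × 35.08 = 199.85076 L; 35.08 has 4 s.f., so the result keeps min(2, 4) = 2 s.f.
Rounded to 2 significant figures: 2.0 × 10² L.

2.0 × 10² L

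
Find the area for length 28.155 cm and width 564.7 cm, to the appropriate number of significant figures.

1.590 × 10⁴ cm²

area = 28.155 cm × 564.7 cm = 15899.1285 cm².
28.155 has 5 significant figures; 564.7 has 4.
Division/multiplication keeps the fewest: 4 significant figures.
Rounded: 1.590 × 10⁴ cm².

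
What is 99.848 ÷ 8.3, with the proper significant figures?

12

99.848 ÷ 8.3 = 12.0298795181…
Multiplication/division keeps the fewest significant figures: 99.848 → 5 s.f., 8.3 → 2 s.f.; limit is 2.
Rounded to 2 significant figures: 12.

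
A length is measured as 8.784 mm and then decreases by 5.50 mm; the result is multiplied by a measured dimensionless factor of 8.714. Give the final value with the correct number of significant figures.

28.6 mm

8.784 mm − 5.50 mm = 3.284 mm; the difference is limited to 2 decimal places (3 s.f.).
Carrying full precision, 3.284 × 8.714 = 28.616776 mm; 8.714 has 4 s.f., so the result keeps min(3, 4) = 3 s.f.
Rounded to 3 significant figures: 28.6 mm.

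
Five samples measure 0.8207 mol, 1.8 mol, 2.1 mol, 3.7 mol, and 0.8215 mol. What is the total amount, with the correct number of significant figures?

0.8207 mol + 1.8 mol + 2.1 mol + 3.7 mol + 0.8215 mol = 9.2422 mol.
Addition/subtraction keeps the fewest decimal places: 0.8207 → 4 decimal places, 1.8 → 1 decimal place, 2.1 → 1 decimal place, 3.7 → 1 decimal place, 0.8215 → 4 decimal places; limit is 1.
Rounded to 1 decimal place: 9.2 mol.

9.2 mol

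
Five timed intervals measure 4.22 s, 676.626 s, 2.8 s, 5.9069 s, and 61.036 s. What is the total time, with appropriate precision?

750.6 s

4.22 s + 676.626 s + 2.8 s + 5.9069 s + 61.036 s = 750.5889 s.
Addition/subtraction keeps the fewest decimal places: 4.22 → 2 decimal places, 676.626 → 3 decimal places, 2.8 → 1 decimal place, 5.9069 → 4 decimal places, 61.036 → 3 decimal places; limit is 1.
Rounded to 1 decimal place: 750.6 s.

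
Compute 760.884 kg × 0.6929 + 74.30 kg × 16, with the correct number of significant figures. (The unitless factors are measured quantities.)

1.7 × 10^3 kg

760.884 × 0.6929 = 527.2165236 → 527.2 kg (4 s.f., last digit at the 10^-1 place).
74.30 × 16 = 1188.8 → 1.2 × 10^3 kg (2 s.f., last digit at the 10^2 place).
Sum: 1716.0165236 kg; keep the coarser place, 10^2.
Result: 1.7 × 10^3 kg.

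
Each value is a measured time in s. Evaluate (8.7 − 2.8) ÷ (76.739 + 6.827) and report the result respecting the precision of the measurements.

7.1 × 10⁻²

8.7 − 2.8 = 5.9, limited to 1 d.p. → 2 s.f.; 76.739 + 6.827 = 83.566, limited to 3 d.p. → 5 s.f.
Carrying full precision, 5.9 ÷ 83.566 = 0.0706028767681…; keep min(2, 5) = 2 s.f.
Rounded to 2 significant figures: 7.1 × 10⁻².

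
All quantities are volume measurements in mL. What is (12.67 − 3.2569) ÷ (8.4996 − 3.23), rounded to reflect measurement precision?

12.67 − 3.2569 = 9.4131, limited to 2 d.p. → 3 s.f.; 8.4996 − 3.23 = 5.2696, limited to 2 d.p. → 3 s.f.
Carrying full precision, 9.4131 ÷ 5.2696 = 1.78630256566…; keep min(3, 3) = 3 s.f.
Rounded to 3 significant figures: 1.79.

1.79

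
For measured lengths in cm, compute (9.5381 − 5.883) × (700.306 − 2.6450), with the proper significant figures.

2550. cm²

9.5381 − 5.883 = 3.6551, limited to 3 d.p. → 4 s.f.; 700.306 − 2.6450 = 697.6610, limited to 3 d.p. → 6 s.f.
Carrying full precision, 3.6551 × 697.6610 = 2550.0207211; keep min(4, 6) = 4 s.f.
Rounded to 4 significant figures: 2550. cm².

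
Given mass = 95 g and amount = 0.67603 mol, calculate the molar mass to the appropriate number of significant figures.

molar mass = 95 g ÷ 0.67603 mol = 140.526308004… g/mol.
95 has 2 significant figures; 0.67603 has 5.
Division/multiplication keeps the fewest: 2 significant figures.
Rounded: 1.4 × 10² g/mol.

1.4 × 10² g/mol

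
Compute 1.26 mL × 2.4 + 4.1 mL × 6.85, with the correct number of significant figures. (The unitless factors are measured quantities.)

31 mL

1.26 × 2.4 = 3.024 → 3.0 mL (2 s.f., last digit at the 10^-1 place).
4.1 × 6.85 = 28.085 → 28 mL (2 s.f., last digit at the 10^0 place).
Sum: 31.109 mL; keep the coarser place, 10^0.
Result: 31 mL.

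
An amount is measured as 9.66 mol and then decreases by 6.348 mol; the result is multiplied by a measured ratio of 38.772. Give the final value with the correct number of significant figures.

9.66 mol − 6.348 mol = 3.312 mol; the difference is limited to 2 decimal places (3 s.f.).
Carrying full precision, 3.312 × 38.772 = 128.412864 mol; 38.772 has 5 s.f., so the result keeps min(3, 5) = 3 s.f.
Rounded to 3 significant figures: 128 mol.

128 mol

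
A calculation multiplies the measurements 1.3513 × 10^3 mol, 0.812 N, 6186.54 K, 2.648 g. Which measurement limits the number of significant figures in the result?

0.812 N

1.3513 × 10^3 mol → 5 s.f.; 0.812 N → 3 s.f.; 6186.54 K → 6 s.f.; 2.648 g → 4 s.f.
The fewest is 3 significant figures, from 0.812 N.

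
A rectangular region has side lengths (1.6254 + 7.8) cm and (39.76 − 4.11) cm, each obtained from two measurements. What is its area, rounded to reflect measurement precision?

3.4 × 10^2 cm²

1.6254 + 7.8 = 9.4254, limited to 1 d.p. → 2 s.f.; 39.76 − 4.11 = 35.65, limited to 2 d.p. → 4 s.f.
Carrying full precision, 9.4254 × 35.65 = 336.01551; keep min(2, 4) = 2 s.f.
Rounded to 2 significant figures: 3.4 × 10^2 cm².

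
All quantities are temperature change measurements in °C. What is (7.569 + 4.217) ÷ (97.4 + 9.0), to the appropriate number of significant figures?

7.569 + 4.217 = 11.786, limited to 3 d.p. → 5 s.f.; 97.4 + 9.0 = 106.4, limited to 1 d.p. → 4 s.f.
Carrying full precision, 11.786 ÷ 106.4 = 0.110770676692…; keep min(5, 4) = 4 s.f.
Rounded to 4 significant figures: 0.1108.

0.1108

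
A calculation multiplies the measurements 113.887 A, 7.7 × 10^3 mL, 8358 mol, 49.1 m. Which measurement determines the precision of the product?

113.887 A → 6 s.f.; 7.7 × 10^3 mL → 2 s.f.; 8358 mol → 4 s.f.; 49.1 m → 3 s.f.
The fewest is 2 significant figures, from 7.7 × 10^3 mL.

7.7 × 10^3 mL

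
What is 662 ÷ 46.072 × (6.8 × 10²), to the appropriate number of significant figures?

9.8 × 10³

662 ÷ 46.072 × (6.8 × 10²) = 9770.79354055…
Multiplication/division keeps the fewest significant figures: 662 → 3 s.f., 46.072 → 5 s.f., 6.8 × 10² → 2 s.f.; limit is 2.
Rounded to 2 significant figures: 9.8 × 10³.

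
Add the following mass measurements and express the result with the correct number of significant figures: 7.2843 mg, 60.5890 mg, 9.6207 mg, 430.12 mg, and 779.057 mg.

1286.67 mg

7.2843 mg + 60.5890 mg + 9.6207 mg + 430.12 mg + 779.057 mg = 1286.6710 mg.
Addition/subtraction keeps the fewest decimal places: 7.2843 → 4 decimal places, 60.5890 → 4 decimal places, 9.6207 → 4 decimal places, 430.12 → 2 decimal places, 779.057 → 3 decimal places; limit is 2.
Rounded to 2 decimal places: 1286.67 mg.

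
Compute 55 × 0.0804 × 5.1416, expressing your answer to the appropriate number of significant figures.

55 × 0.0804 × 5.1416 = 22.7361552
Multiplication/division keeps the fewest significant figures: 55 → 2 s.f., 0.0804 → 3 s.f., 5.1416 → 5 s.f.; limit is 2.
Rounded to 2 significant figures: 23.

23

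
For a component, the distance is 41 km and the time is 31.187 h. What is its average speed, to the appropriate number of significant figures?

average speed = 41 km ÷ 31.187 h = 1.31465033508… km/h.
41 has 2 significant figures; 31.187 has 5.
Division/multiplication keeps the fewest: 2 significant figures.
Rounded: 1.3 km/h.

1.3 km/h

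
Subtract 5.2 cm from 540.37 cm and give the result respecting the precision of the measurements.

540.37 cm − 5.2 cm = 535.17 cm.
Addition/subtraction keeps the fewest decimal places: 540.37 → 2 decimal places, 5.2 → 1 decimal place; limit is 1.
Rounded to 1 decimal place: 535.2 cm.

535.2 cm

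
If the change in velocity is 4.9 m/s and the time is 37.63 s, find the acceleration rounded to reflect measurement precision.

0.13 m/s²

acceleration = 4.9 m/s ÷ 37.63 s = 0.130215253787… m/s².
4.9 has 2 significant figures; 37.63 has 4.
Division/multiplication keeps the fewest: 2 significant figures.
Rounded: 0.13 m/s².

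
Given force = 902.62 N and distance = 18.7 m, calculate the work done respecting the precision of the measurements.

1.69 × 10^4 J

work done = 902.62 N × 18.7 m = 16878.994 J.
902.62 has 5 significant figures; 18.7 has 3.
Division/multiplication keeps the fewest: 3 significant figures.
Rounded: 1.69 × 10^4 J.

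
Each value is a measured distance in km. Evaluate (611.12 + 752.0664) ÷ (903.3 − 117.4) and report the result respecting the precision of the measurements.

1.735

611.12 + 752.0664 = 1363.1864, limited to 2 d.p. → 6 s.f.; 903.3 − 117.4 = 785.9, limited to 1 d.p. → 4 s.f.
Carrying full precision, 1363.1864 ÷ 785.9 = 1.73455452348…; keep min(6, 4) = 4 s.f.
Rounded to 4 significant figures: 1.735.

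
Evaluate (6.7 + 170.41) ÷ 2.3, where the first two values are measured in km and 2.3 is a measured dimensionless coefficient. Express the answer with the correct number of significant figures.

77 km

6.7 km + 170.41 km = 177.11 km; the sum is limited to 1 decimal place (4 s.f.).
Carrying full precision, 177.11 ÷ 2.3 = 77.0043478261… km; 2.3 has 2 s.f., so the result keeps min(4, 2) = 2 s.f.
Rounded to 2 significant figures: 77 km.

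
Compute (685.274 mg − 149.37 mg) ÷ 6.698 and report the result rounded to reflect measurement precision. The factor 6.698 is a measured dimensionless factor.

80.01 mg

685.274 mg − 149.37 mg = 535.904 mg; the difference is limited to 2 decimal places (5 s.f.).
Carrying full precision, 535.904 ÷ 6.698 = 80.0095550911… mg; 6.698 has 4 s.f., so the result keeps min(5, 4) = 4 s.f.
Rounded to 4 significant figures: 80.01 mg.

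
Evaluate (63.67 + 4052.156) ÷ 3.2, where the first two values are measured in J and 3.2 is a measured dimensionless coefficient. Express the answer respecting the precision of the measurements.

1.3 × 10³ J

63.67 J + 4052.156 J = 4115.826 J; the sum is limited to 2 decimal places (6 s.f.).
Carrying full precision, 4115.826 ÷ 3.2 = 1286.195625 J; 3.2 has 2 s.f., so the result keeps min(6, 2) = 2 s.f.
Rounded to 2 significant figures: 1.3 × 10³ J.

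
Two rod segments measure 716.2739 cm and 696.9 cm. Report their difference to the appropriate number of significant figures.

19.4 cm

716.2739 cm − 696.9 cm = 19.3739 cm.
Addition/subtraction keeps the fewest decimal places: 716.2739 → 4 decimal places, 696.9 → 1 decimal place; limit is 1.
Rounded to 1 decimal place: 19.4 cm.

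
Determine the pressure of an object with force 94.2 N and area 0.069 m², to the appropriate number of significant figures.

1.4 × 10³ Pa

pressure = 94.2 N ÷ 0.069 m² = 1365.2173913… Pa.
94.2 has 3 significant figures; 0.069 has 2.
Division/multiplication keeps the fewest: 2 significant figures.
Rounded: 1.4 × 10³ Pa.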